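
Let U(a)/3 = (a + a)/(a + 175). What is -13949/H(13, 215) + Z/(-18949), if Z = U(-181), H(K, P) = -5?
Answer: 264318696/94745 ≈ 2789.8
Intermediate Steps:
U(a) = 6*a/(175 + a) (U(a) = 3*((a + a)/(a + 175)) = 3*((2*a)/(175 + a)) = 3*(2*a/(175 + a)) = 6*a/(175 + a))
Z = 181 (Z = 6*(-181)/(175 - 181) = 6*(-181)/(-6) = 6*(-181)*(-⅙) = 181)
-13949/H(13, 215) + Z/(-18949) = -13949/(-5) + 181/(-18949) = -13949*(-⅕) + 181*(-1/18949) = 13949/5 - 181/18949 = 264318696/94745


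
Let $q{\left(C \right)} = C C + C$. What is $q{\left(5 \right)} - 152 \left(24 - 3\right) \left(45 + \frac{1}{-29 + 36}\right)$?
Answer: $-144066$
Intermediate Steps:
$q{\left(C \right)} = C + C^{2}$ ($q{\left(C \right)} = C^{2} + C = C + C^{2}$)
$q{\left(5 \right)} - 152 \left(24 - 3\right) \left(45 + \frac{1}{-29 + 36}\right) = 5 \left(1 + 5\right) - 152 \left(24 - 3\right) \left(45 + \frac{1}{-29 + 36}\right) = 5 \cdot 6 - 152 \cdot 21 \left(45 + \frac{1}{7}\right) = 30 - 152 \cdot 21 \left(45 + \frac{1}{7}\right) = 30 - 152 \cdot 21 \cdot \frac{316}{7} = 30 - 144096 = -144066$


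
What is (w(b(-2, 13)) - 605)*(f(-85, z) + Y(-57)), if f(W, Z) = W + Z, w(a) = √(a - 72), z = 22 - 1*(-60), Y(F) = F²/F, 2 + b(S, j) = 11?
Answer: 36300 - 180*I*√7 ≈ 36300.0 - 476.24*I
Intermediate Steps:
b(S, j) = 9 (b(S, j) = -2 + 11 = 9)
Y(F) = F
z = 82 (z = 22 + 60 = 82)
w(a) = √(-72 + a)
(w(b(-2, 13)) - 605)*(f(-85, z) + Y(-57)) = (√(-72 + 9) - 605)*((-85 + 82) - 57) = (√(-63) - 605)*(-3 - 57) = (3*I*√7 - 605)*(-60) = (-605 + 3*I*√7)*(-60) = 36300 - 180*I*√7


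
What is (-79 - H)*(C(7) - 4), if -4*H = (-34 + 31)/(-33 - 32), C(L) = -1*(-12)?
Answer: -41074/65 ≈ -631.91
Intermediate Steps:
C(L) = 12
H = -3/260 (H = -(-34 + 31)/(4*(-33 - 32)) = -(-3)/(4*(-65)) = -(-3)*(-1)/(4*65) = -1/4*3/65 = -3/260 ≈ -0.011538)
(-79 - H)*(C(7) - 4) = (-79 - 1*(-3/260))*(12 - 4) = (-79 + 3/260)*8 = -20537/260*8 = -41074/65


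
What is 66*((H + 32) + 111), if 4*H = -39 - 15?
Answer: 8547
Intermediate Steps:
H = -27/2 (H = (-39 - 15)/4 = (¼)*(-54) = -27/2 ≈ -13.500)
66*((H + 32) + 111) = 66*((-27/2 + 32) + 111) = 66*(37/2 + 111) = 66*(259/2) = 8547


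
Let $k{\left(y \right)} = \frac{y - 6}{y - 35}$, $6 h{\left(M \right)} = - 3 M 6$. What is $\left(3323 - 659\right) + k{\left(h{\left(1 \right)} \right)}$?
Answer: $\frac{101241}{38} \approx 2664.2$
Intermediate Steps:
$h{\left(M \right)} = - 3 M$ ($h{\left(M \right)} = \frac{- 3 M 6}{6} = \frac{\left(-18\right) M}{6} = - 3 M$)
$k{\left(y \right)} = \frac{-6 + y}{-35 + y}$
$\left(3323 - 659\right) + k{\left(h{\left(1 \right)} \right)} = \left(3323 - 659\right) + \frac{-6 - 3}{-35 - 3} = 2664 + \frac{-6 - 3}{-35 - 3} = 2664 + \frac{1}{-38} \left(-9\right) = 2664 - - \frac{9}{38} = 2664 + \frac{9}{38} = \frac{101241}{38}$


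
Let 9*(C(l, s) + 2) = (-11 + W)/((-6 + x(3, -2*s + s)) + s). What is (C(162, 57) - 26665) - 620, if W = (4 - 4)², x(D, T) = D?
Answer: -13261493/486 ≈ -27287.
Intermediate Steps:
W = 0 (W = 0² = 0)
C(l, s) = -2 - 11/(9*(-3 + s)) (C(l, s) = -2 + ((-11 + 0)/((-6 + 3) + s))/9 = -2 + (-11/(-3 + s))/9 = -2 - 11/(9*(-3 + s)))
(C(162, 57) - 26665) - 620 = ((43 - 18*57)/(9*(-3 + 57)) - 26665) - 620 = ((⅑)*(43 - 1026)/54 - 26665) - 620 = ((⅑)*(1/54)*(-983) - 26665) - 620 = (-983/486 - 26665) - 620 = -12960173/486 - 620 = -13261493/486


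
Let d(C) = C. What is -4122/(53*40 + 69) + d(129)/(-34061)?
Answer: -140681823/74559529 ≈ -1.8868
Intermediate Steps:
-4122/(53*40 + 69) + d(129)/(-34061) = -4122/(53*40 + 69) + 129/(-34061) = -4122/(2120 + 69) + 129*(-1/34061) = -4122/2189 - 129/34061 = -140681823/74559529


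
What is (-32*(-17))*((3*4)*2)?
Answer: 13056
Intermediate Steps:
(-32*(-17))*((3*4)*2) = 544*(12*2) = 544*24 = 13056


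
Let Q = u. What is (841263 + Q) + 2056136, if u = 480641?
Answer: 3378040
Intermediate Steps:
Q = 480641
(841263 + Q) + 2056136 = (841263 + 480641) + 2056136 = 1321904 + 2056136 = 3378040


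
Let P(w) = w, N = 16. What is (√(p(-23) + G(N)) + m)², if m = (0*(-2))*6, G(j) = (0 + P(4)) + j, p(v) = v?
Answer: -3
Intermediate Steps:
G(j) = 4 + j (G(j) = (0 + 4) + j = 4 + j)
m = 0 (m = 0*6 = 0)
(√(p(-23) + G(N)) + m)² = (√(-23 + (4 + 16)) + 0)² = (√(-23 + 20) + 0)² = (√(-3) + 0)² = (I*√3 + 0)² = (I*√3)² = -3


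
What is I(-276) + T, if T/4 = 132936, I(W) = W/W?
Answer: 531745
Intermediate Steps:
I(W) = 1
T = 531744 (T = 4*132936 = 531744)
I(-276) + T = 1 + 531744 = 531745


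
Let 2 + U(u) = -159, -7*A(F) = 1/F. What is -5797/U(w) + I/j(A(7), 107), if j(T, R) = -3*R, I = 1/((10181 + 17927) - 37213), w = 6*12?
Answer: 16942921046/470555505 ≈ 36.006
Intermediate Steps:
A(F) = -1/(7*F)
w = 72
I = -1/9105 (I = 1/(28108 - 37213) = 1/(-9105) = -1/9105 ≈ -0.00010983)
U(u) = -161 (U(u) = -2 - 159 = -161)
-5797/U(w) + I/j(A(7), 107) = -5797/(-161) - 1/(9105*((-3*107))) = -5797*(-1/161) - 1/9105/(-321) = 5797/161 - 1/9105*(-1/321) = 5797/161 + 1/2922705 = 16942921046/470555505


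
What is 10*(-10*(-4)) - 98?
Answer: 302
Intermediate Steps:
10*(-10*(-4)) - 98 = 10*40 - 98 = 400 - 98 = 302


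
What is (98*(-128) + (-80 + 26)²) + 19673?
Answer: 10045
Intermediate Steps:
(98*(-128) + (-80 + 26)²) + 19673 = (-12544 + (-54)²) + 19673 = (-12544 + 2916) + 19673 = -9628 + 19673 = 10045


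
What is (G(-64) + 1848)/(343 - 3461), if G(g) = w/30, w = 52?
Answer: -13873/23385 ≈ -0.59324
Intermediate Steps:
G(g) = 26/15 (G(g) = 52/30 = 52*(1/30) = 26/15)
(G(-64) + 1848)/(343 - 3461) = (26/15 + 1848)/(343 - 3461) = (27746/15)/(-3118) = (27746/15)*(-1/3118) = -13873/23385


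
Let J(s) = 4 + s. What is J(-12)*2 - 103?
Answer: -119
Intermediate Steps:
J(-12)*2 - 103 = (4 - 12)*2 - 103 = -8*2 - 103 = -16 - 103 = -119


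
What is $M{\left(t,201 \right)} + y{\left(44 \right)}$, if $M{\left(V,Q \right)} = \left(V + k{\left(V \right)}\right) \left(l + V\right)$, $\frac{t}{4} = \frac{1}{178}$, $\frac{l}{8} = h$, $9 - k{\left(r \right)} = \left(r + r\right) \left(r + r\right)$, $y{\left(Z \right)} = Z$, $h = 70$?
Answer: $\frac{3592279378}{704969} \approx 5095.7$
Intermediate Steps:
$k{\left(r \right)} = 9 - 4 r^{2}$ ($k{\left(r \right)} = 9 - \left(r + r\right) \left(r + r\right) = 9 - 2 r 2 r = 9 - 4 r^{2}$)
$l = 560$ ($l = 8 \cdot 70 = 560$)
$t = \frac{2}{89}$ ($t = \frac{4}{178} = 4 \cdot \frac{1}{178} = \frac{2}{89} \approx 0.022472$)
$M{\left(V,Q \right)} = \left(560 + V\right) \left(9 + V - 4 V^{2}\right)$ ($M{\left(V,Q \right)} = \left(V - \left(-9 + 4 V^{2}\right)\right) \left(560 + V\right) = \left(9 + V - 4 V^{2}\right) \left(560 + V\right) = \left(560 + V\right) \left(9 + V - 4 V^{2}\right)$)
$M{\left(t,201 \right)} + y{\left(44 \right)} = \left(5040 - 2239 \left(\frac{2}{89}\right)^{2} - 4 \left(\frac{2}{89}\right)^{3} + 569 \cdot \frac{2}{89}\right) + 44 = \left(5040 - \frac{8956}{7921} - \frac{32}{704969} + \frac{1138}{89}\right) + 44 = \frac{3561260742}{704969} + 44 = \frac{3592279378}{704969}$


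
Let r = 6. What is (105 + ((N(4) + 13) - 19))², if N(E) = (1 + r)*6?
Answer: 19881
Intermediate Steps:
N(E) = 42 (N(E) = (1 + 6)*6 = 7*6 = 42)
(105 + ((N(4) + 13) - 19))² = (105 + ((42 + 13) - 19))² = (105 + (55 - 19))² = (105 + 36)² = 141² = 19881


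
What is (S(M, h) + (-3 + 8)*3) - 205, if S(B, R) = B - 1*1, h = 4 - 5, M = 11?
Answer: -180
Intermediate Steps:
h = -1
S(B, R) = -1 + B (S(B, R) = B - 1 = -1 + B)
(S(M, h) + (-3 + 8)*3) - 205 = ((-1 + 11) + (-3 + 8)*3) - 205 = (10 + 5*3) - 205 = (10 + 15) - 205 = 25 - 205 = -180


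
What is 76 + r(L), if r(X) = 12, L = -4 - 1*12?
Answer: 88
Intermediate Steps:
L = -16 (L = -4 - 12 = -16)
76 + r(L) = 76 + 12 = 88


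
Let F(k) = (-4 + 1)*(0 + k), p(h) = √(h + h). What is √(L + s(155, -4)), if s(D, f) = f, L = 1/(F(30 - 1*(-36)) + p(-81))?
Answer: √((793 - 36*I*√2)/(-22 + I*√2))/3 ≈ 8.078e-5 - 2.0013*I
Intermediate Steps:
p(h) = √2*√h (p(h) = √(2*h) = √2*√h)
F(k) = -3*k
L = 1/(-198 + 9*I*√2) (L = 1/(-3*(30 - 1*(-36)) + √2*√(-81)) = 1/(-3*(30 + 36) + √2*(9*I)) = 1/(-3*66 + 9*I*√2) = 1/(-198 + 9*I*√2) ≈ -0.0050297 - 0.00032332*I)
√(L + s(155, -4)) = √((-11/2187 - I*√2/4374) - 4) = √(-8759/2187 - I*√2/4374)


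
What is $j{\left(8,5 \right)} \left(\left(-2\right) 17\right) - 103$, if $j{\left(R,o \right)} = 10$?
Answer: $-443$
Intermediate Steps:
$j{\left(8,5 \right)} \left(\left(-2\right) 17\right) - 103 = 10 \left(\left(-2\right) 17\right) - 103 = 10 \left(-34\right) - 103 = -340 - 103 = -443$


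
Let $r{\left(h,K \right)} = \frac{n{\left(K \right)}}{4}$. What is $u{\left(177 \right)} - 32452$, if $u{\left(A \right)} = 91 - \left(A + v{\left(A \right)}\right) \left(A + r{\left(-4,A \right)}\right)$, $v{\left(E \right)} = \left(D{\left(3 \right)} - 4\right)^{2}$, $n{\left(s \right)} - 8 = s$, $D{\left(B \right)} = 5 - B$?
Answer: $- \frac{291077}{4} \approx -72769.0$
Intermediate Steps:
$n{\left(s \right)} = 8 + s$
$v{\left(E \right)} = 4$ ($v{\left(E \right)} = \left(\left(5 - 3\right) - 4\right)^{2} = \left(2 - 4\right)^{2} = \left(-2\right)^{2} = 4$)
$r{\left(h,K \right)} = 2 + \frac{K}{4}$ ($r{\left(h,K \right)} = \frac{8 + K}{4} = \left(8 + K\right) \frac{1}{4} = 2 + \frac{K}{4}$)
$u{\left(A \right)} = 91 - \left(2 + \frac{5 A}{4}\right) \left(4 + A\right)$ ($u{\left(A \right)} = 91 - \left(A + 4\right) \left(A + \left(2 + \frac{A}{4}\right)\right) = 91 - \left(4 + A\right) \left(2 + \frac{5 A}{4}\right) = 91 - \left(2 + \frac{5 A}{4}\right) \left(4 + A\right)$)
$u{\left(177 \right)} - 32452 = \left(83 - 1239 - \frac{5 \cdot 177^{2}}{4}\right) - 32452 = \left(83 - 1239 - \frac{156645}{4}\right) - 32452 = - \frac{161269}{4} - 32452 = - \frac{291077}{4}$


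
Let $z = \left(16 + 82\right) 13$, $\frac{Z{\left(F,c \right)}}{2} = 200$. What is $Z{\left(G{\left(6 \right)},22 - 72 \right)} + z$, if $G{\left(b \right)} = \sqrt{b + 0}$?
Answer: $1674$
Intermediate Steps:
$G{\left(b \right)} = \sqrt{b}$
$Z{\left(F,c \right)} = 400$ ($Z{\left(F,c \right)} = 2 \cdot 200 = 400$)
$z = 1274$ ($z = 98 \cdot 13 = 1274$)
$Z{\left(G{\left(6 \right)},22 - 72 \right)} + z = 400 + 1274 = 1674$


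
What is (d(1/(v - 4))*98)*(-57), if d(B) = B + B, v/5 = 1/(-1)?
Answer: 3724/3 ≈ 1241.3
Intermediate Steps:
v = -5 (v = 5/(-1) = 5*(-1) = -5)
d(B) = 2*B
(d(1/(v - 4))*98)*(-57) = ((2/(-5 - 4))*98)*(-57) = ((2/(-9))*98)*(-57) = ((2*(-⅑))*98)*(-57) = -2/9*98*(-57) = -196/9*(-57) = 3724/3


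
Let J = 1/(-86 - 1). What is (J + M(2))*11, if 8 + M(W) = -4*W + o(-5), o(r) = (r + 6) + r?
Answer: -19151/87 ≈ -220.13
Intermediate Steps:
o(r) = 6 + 2*r (o(r) = (6 + r) + r = 6 + 2*r)
J = -1/87 (J = 1/(-87) = -1/87 ≈ -0.011494)
M(W) = -12 - 4*W (M(W) = -8 + (-4*W + (6 + 2*(-5))) = -8 + (-4*W + (6 - 10)) = -8 + (-4*W - 4) = -8 + (-4 - 4*W) = -12 - 4*W)
(J + M(2))*11 = (-1/87 + (-12 - 4*2))*11 = (-1/87 + (-12 - 8))*11 = (-1/87 - 20)*11 = -1741/87*11 = -19151/87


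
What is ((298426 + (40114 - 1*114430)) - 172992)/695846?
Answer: 25559/347923 ≈ 0.073462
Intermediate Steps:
((298426 + (40114 - 1*114430)) - 172992)/695846 = ((298426 + (40114 - 114430)) - 172992)*(1/695846) = ((298426 - 74316) - 172992)*(1/695846) = (224110 - 172992)*(1/695846) = 51118*(1/695846) = 25559/347923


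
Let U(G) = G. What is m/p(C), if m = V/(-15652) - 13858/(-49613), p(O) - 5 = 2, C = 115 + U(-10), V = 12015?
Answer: -379194779/5435798732 ≈ -0.069759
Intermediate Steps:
C = 105 (C = 115 - 10 = 105)
p(O) = 7 (p(O) = 5 + 2 = 7)
m = -379194779/776542676 (m = 12015/(-15652) - 13858/(-49613) = 12015*(-1/15652) - 13858*(-1/49613) = -12015/15652 + 13858/49613 = -379194779/776542676 ≈ -0.48831)
m/p(C) = -379194779/776542676/7 = -379194779/776542676*⅐ = -379194779/5435798732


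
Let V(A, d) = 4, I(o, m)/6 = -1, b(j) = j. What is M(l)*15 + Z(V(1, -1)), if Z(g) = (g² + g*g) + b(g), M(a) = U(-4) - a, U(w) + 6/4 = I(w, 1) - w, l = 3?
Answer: -123/2 ≈ -61.500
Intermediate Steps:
I(o, m) = -6 (I(o, m) = 6*(-1) = -6)
U(w) = -15/2 - w (U(w) = -3/2 + (-6 - w) = -15/2 - w)
M(a) = -7/2 - a (M(a) = (-15/2 - 1*(-4)) - a = (-15/2 + 4) - a = -7/2 - a)
Z(g) = g + 2*g² (Z(g) = (g² + g*g) + g = (g² + g²) + g = 2*g² + g = g + 2*g²)
M(l)*15 + Z(V(1, -1)) = (-7/2 - 1*3)*15 + 4*(1 + 2*4) = (-7/2 - 3)*15 + 4*(1 + 8) = -13/2*15 + 4*9 = -195/2 + 36 = -123/2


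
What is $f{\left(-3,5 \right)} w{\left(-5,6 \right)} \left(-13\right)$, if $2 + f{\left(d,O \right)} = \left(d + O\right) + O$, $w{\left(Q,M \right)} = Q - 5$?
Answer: $650$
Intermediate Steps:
$w{\left(Q,M \right)} = -5 + Q$ ($w{\left(Q,M \right)} = Q - 5 = -5 + Q$)
$f{\left(d,O \right)} = -2 + d + 2 O$ ($f{\left(d,O \right)} = -2 + \left(\left(d + O\right) + O\right) = -2 + \left(\left(O + d\right) + O\right) = -2 + \left(d + 2 O\right) = -2 + d + 2 O$)
$f{\left(-3,5 \right)} w{\left(-5,6 \right)} \left(-13\right) = \left(-2 - 3 + 2 \cdot 5\right) \left(-5 - 5\right) \left(-13\right) = \left(-2 - 3 + 10\right) \left(-10\right) \left(-13\right) = 5 \left(-10\right) \left(-13\right) = \left(-50\right) \left(-13\right) = 650$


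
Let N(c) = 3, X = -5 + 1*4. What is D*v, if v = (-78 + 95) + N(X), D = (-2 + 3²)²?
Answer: 980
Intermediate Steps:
X = -1 (X = -5 + 4 = -1)
D = 49 (D = (-2 + 9)² = 7² = 49)
v = 20 (v = (-78 + 95) + 3 = 17 + 3 = 20)
D*v = 49*20 = 980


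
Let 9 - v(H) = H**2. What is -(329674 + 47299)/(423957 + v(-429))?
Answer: -376973/239925 ≈ -1.5712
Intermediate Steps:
v(H) = 9 - H**2
-(329674 + 47299)/(423957 + v(-429)) = -(329674 + 47299)/(423957 + (9 - 1*(-429)**2)) = -376973/(423957 + (9 - 1*184041)) = -376973/(423957 + (9 - 184041)) = -376973/(423957 - 184032) = -376973/239925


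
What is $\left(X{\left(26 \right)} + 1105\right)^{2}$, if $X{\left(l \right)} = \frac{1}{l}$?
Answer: $\frac{825470361}{676} \approx 1.2211 \cdot 10^{6}$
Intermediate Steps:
$\left(X{\left(26 \right)} + 1105\right)^{2} = \left(\frac{1}{26} + 1105\right)^{2} = \left(\frac{28731}{26}\right)^{2} = \frac{825470361}{676}$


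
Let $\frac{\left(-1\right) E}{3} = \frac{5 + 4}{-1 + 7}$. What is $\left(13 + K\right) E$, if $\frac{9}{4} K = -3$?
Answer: $- \frac{105}{2} \approx -52.5$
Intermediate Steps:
$K = - \frac{4}{3}$ ($K = \frac{4}{9} \left(-3\right) = - \frac{4}{3} \approx -1.3333$)
$E = - \frac{9}{2}$ ($E = - 3 \frac{5 + 4}{-1 + 7} = - 3 \cdot \frac{9}{6} = - 3 \cdot 9 \cdot \frac{1}{6} = \left(-3\right) \frac{3}{2} = - \frac{9}{2} \approx -4.5$)
$\left(13 + K\right) E = \left(13 - \frac{4}{3}\right) \left(- \frac{9}{2}\right) = \frac{35}{3} \left(- \frac{9}{2}\right) = - \frac{105}{2}$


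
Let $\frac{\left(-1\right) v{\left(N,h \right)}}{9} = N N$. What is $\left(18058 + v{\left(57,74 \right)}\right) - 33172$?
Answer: $-44355$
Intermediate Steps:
$v{\left(N,h \right)} = - 9 N^{2}$ ($v{\left(N,h \right)} = - 9 N N = - 9 N^{2}$)
$\left(18058 + v{\left(57,74 \right)}\right) - 33172 = \left(18058 - 9 \cdot 57^{2}\right) - 33172 = \left(18058 - 29241\right) - 33172 = -11183 - 33172 = -44355$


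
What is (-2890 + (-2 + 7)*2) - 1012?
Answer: -3892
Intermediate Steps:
(-2890 + (-2 + 7)*2) - 1012 = (-2890 + 5*2) - 1012 = (-2890 + 10) - 1012 = -2880 - 1012 = -3892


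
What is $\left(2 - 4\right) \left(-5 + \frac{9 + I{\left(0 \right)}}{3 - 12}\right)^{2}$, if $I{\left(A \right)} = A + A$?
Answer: $-72$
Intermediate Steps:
$I{\left(A \right)} = 2 A$
$\left(2 - 4\right) \left(-5 + \frac{9 + I{\left(0 \right)}}{3 - 12}\right)^{2} = \left(2 - 4\right) \left(-5 + \frac{9 + 2 \cdot 0}{3 - 12}\right)^{2} = - 2 \left(-5 + \frac{9 + 0}{-9}\right)^{2} = - 2 \left(-5 + 9 \left(- \frac{1}{9}\right)\right)^{2} = - 2 \left(-5 - 1\right)^{2} = - 2 \left(-6\right)^{2} = \left(-2\right) 36 = -72$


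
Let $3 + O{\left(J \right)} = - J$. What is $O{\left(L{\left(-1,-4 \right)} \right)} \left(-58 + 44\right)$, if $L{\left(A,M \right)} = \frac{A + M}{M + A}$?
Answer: $56$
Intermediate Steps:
$L{\left(A,M \right)} = 1$ ($L{\left(A,M \right)} = \frac{A + M}{A + M} = 1$)
$O{\left(J \right)} = -3 - J$
$O{\left(L{\left(-1,-4 \right)} \right)} \left(-58 + 44\right) = \left(-3 - 1\right) \left(-58 + 44\right) = \left(-3 - 1\right) \left(-14\right) = \left(-4\right) \left(-14\right) = 56$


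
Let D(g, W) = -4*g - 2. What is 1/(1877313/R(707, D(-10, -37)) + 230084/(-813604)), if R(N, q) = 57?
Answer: 3864619/127281354272 ≈ 3.0363e-5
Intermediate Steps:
D(g, W) = -2 - 4*g
1/(1877313/R(707, D(-10, -37)) + 230084/(-813604)) = 1/(1877313/57 + 230084/(-813604)) = 1/(1877313*(1/57) + 230084*(-1/813604)) = 1/(625771/19 - 57521/203401) = 1/(127281354272/3864619) = 3864619/127281354272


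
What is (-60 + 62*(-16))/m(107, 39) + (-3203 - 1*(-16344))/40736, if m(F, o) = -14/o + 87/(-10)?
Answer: 16759593233/143920288 ≈ 116.45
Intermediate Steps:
m(F, o) = -87/10 - 14/o (m(F, o) = -14/o + 87*(-⅒) = -14/o - 87/10 = -87/10 - 14/o)
(-60 + 62*(-16))/m(107, 39) + (-3203 - 1*(-16344))/40736 = (-60 + 62*(-16))/(-87/10 - 14/39) + (-3203 - 1*(-16344))/40736 = (-60 - 992)/(-87/10 - 14*1/39) + (-3203 + 16344)*(1/40736) = -1052/(-87/10 - 14/39) + 13141*(1/40736) = -1052/(-3533/390) + 13141/40736 = -1052*(-390/3533) + 13141/40736 = 410280/3533 + 13141/40736 = 16759593233/143920288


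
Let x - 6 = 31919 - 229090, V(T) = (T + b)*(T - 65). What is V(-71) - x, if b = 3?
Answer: 206413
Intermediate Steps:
V(T) = (-65 + T)*(3 + T) (V(T) = (T + 3)*(T - 65) = (3 + T)*(-65 + T) = (-65 + T)*(3 + T))
x = -197165 (x = 6 + (31919 - 229090) = 6 - 197171 = -197165)
V(-71) - x = (-195 + (-71)**2 - 62*(-71)) - 1*(-197165) = (-195 + 5041 + 4402) + 197165 = 9248 + 197165 = 206413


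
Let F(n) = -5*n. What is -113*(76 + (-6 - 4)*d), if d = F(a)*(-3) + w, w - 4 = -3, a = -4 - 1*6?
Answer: -176958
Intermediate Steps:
a = -10 (a = -4 - 6 = -10)
w = 1 (w = 4 - 3 = 1)
d = -149 (d = -5*(-10)*(-3) + 1 = 50*(-3) + 1 = -150 + 1 = -149)
-113*(76 + (-6 - 4)*d) = -113*(76 + (-6 - 4)*(-149)) = -113*(76 - 10*(-149)) = -113*(76 + 1490) = -113*1566 = -176958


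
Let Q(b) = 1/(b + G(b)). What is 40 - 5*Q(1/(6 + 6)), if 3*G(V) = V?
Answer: -5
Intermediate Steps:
G(V) = V/3
Q(b) = 3/(4*b) (Q(b) = 1/(b + b/3) = 1/(4*b/3) = 3/(4*b))
40 - 5*Q(1/(6 + 6)) = 40 - 15/(4*(1/(6 + 6))) = 40 - 15/(4*(1/12)) = 40 - 15/(4*1/12) = 40 - 15*12/4 = 40 - 5*9 = 40 - 45 = -5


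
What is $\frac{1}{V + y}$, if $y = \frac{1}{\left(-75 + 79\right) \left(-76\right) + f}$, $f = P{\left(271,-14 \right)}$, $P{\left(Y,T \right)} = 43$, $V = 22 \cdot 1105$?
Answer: $\frac{261}{6344909} \approx 4.1135 \cdot 10^{-5}$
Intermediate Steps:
$V = 24310$
$f = 43$
$y = - \frac{1}{261}$ ($y = \frac{1}{\left(-75 + 79\right) \left(-76\right) + 43} = \frac{1}{4 \left(-76\right) + 43} = \frac{1}{-304 + 43} = \frac{1}{-261} = - \frac{1}{261} \approx -0.0038314$)
$\frac{1}{V + y} = \frac{1}{24310 - \frac{1}{261}} = \frac{1}{\frac{6344909}{261}} = \frac{261}{6344909}$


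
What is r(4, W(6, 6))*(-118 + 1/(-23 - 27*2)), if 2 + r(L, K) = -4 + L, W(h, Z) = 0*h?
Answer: 18174/77 ≈ 236.03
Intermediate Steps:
W(h, Z) = 0
r(L, K) = -6 + L (r(L, K) = -2 + (-4 + L) = -6 + L)
r(4, W(6, 6))*(-118 + 1/(-23 - 27*2)) = (-6 + 4)*(-118 + 1/(-23 - 27*2)) = -2*(-118 + 1/(-23 - 54)) = -2*(-118 + 1/(-77)) = -2*(-118 - 1/77) = -2*(-9087/77) = 18174/77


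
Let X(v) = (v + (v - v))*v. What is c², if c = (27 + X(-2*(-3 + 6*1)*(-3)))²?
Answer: 15178486401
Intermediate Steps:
X(v) = v² (X(v) = (v + 0)*v = v*v = v²)
c = 123201 (c = (27 + (-2*(-3 + 6*1)*(-3))²)² = (27 + (-2*(-3 + 6)*(-3))²)² = (27 + (-2*3*(-3))²)² = (27 + (-6*(-3))²)² = (27 + 18²)² = (27 + 324)² = 351² = 123201)
c² = 123201² = 15178486401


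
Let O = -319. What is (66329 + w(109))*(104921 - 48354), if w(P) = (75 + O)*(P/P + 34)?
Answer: 3268950363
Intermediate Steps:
w(P) = -8540 (w(P) = (75 - 319)*(P/P + 34) = -244*(1 + 34) = -244*35 = -8540)
(66329 + w(109))*(104921 - 48354) = (66329 - 8540)*(104921 - 48354) = 57789*56567 = 3268950363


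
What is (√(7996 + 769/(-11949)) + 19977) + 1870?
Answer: 21847 + √1141648504815/11949 ≈ 21936.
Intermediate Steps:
(√(7996 + 769/(-11949)) + 19977) + 1870 = (√(7996 + 769*(-1/11949)) + 19977) + 1870 = (√(7996 - 769/11949) + 19977) + 1870 = (√(95543435/11949) + 19977) + 1870 = (√1141648504815/11949 + 19977) + 1870 = (19977 + √1141648504815/11949) + 1870 = 21847 + √1141648504815/11949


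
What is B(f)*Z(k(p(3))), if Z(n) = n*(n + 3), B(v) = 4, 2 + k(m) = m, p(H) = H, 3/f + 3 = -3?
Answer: 16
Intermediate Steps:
f = -½ (f = 3/(-3 - 3) = 3/(-6) = 3*(-⅙) = -½ ≈ -0.50000)
k(m) = -2 + m
Z(n) = n*(3 + n)
B(f)*Z(k(p(3))) = 4*((-2 + 3)*(3 + (-2 + 3))) = 4*(1*(3 + 1)) = 4*(1*4) = 4*4 = 16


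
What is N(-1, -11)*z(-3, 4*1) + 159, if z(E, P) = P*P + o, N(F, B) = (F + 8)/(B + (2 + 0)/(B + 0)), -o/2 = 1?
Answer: 18479/123 ≈ 150.24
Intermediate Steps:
o = -2 (o = -2*1 = -2)
N(F, B) = (8 + F)/(B + 2/B)
z(E, P) = -2 + P² (z(E, P) = P*P - 2 = P² - 2 = -2 + P²)
N(-1, -11)*z(-3, 4*1) + 159 = (-11*(8 - 1)/(2 + (-11)²))*(-2 + (4*1)²) + 159 = (-11*7/(2 + 121))*(-2 + 4²) + 159 = (-11*7/123)*(-2 + 16) + 159 = -11*1/123*7*14 + 159 = -77/123*14 + 159 = -1078/123 + 159 = 18479/123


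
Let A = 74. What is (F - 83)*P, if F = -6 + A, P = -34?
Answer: 510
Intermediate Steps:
F = 68 (F = -6 + 74 = 68)
(F - 83)*P = (68 - 83)*(-34) = -15*(-34) = 510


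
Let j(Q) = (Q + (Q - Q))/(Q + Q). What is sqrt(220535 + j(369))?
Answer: sqrt(882142)/2 ≈ 469.61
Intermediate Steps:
j(Q) = 1/2 (j(Q) = (Q + 0)/((2*Q)) = Q*(1/(2*Q)) = 1/2)
sqrt(220535 + j(369)) = sqrt(220535 + 1/2) = sqrt(441071/2) = sqrt(882142)/2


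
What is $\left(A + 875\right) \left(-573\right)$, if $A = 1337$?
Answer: $-1267476$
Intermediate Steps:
$\left(A + 875\right) \left(-573\right) = \left(1337 + 875\right) \left(-573\right) = 2212 \left(-573\right) = -1267476$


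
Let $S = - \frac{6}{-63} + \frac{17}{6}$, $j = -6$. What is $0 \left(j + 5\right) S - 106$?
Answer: $-106$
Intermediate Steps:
$S = \frac{41}{14}$ ($S = \left(-6\right) \left(- \frac{1}{63}\right) + 17 \cdot \frac{1}{6} = \frac{2}{21} + \frac{17}{6} = \frac{41}{14} \approx 2.9286$)
$0 \left(j + 5\right) S - 106 = 0 \left(-6 + 5\right) \frac{41}{14} - 106 = 0 \left(-1\right) \frac{41}{14} - 106 = 0 \cdot \frac{41}{14} - 106 = 0 - 106 = -106$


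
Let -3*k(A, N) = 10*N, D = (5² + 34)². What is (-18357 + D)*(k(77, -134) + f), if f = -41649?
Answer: 1838777732/3 ≈ 6.1293e+8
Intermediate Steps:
D = 3481 (D = (25 + 34)² = 59² = 3481)
k(A, N) = -10*N/3
(-18357 + D)*(k(77, -134) + f) = (-18357 + 3481)*(-10/3*(-134) - 41649) = -14876*(1340/3 - 41649) = -14876*(-123607/3) = 1838777732/3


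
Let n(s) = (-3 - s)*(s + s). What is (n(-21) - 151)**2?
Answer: 822649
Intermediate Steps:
n(s) = 2*s*(-3 - s) (n(s) = (-3 - s)*(2*s) = 2*s*(-3 - s))
(n(-21) - 151)**2 = (-2*(-21)*(3 - 21) - 151)**2 = (-2*(-21)*(-18) - 151)**2 = (-756 - 151)**2 = (-907)**2 = 822649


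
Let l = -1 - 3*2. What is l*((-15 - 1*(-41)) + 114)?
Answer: -980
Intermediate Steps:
l = -7 (l = -1 - 6 = -7)
l*((-15 - 1*(-41)) + 114) = -7*((-15 - 1*(-41)) + 114) = -7*((-15 + 41) + 114) = -7*(26 + 114) = -7*140 = -980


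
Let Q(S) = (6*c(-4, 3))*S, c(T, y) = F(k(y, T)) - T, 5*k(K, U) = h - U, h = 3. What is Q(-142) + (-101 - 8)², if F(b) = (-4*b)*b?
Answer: 378817/25 ≈ 15153.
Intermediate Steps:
k(K, U) = ⅗ - U/5 (k(K, U) = (3 - U)/5 = ⅗ - U/5)
F(b) = -4*b²
c(T, y) = -T - 4*(⅗ - T/5)² (c(T, y) = -4*(⅗ - T/5)² - T = -T - 4*(⅗ - T/5)²)
Q(S) = -576*S/25 (Q(S) = (6*(-36/25 - 4/25*(-4)² - 1/25*(-4)))*S = (6*(-36/25 - 4/25*16 + 4/25))*S = (6*(-36/25 - 64/25 + 4/25))*S = (6*(-96/25))*S = -576*S/25)
Q(-142) + (-101 - 8)² = -576/25*(-142) + (-101 - 8)² = 81792/25 + (-109)² = 81792/25 + 11881 = 378817/25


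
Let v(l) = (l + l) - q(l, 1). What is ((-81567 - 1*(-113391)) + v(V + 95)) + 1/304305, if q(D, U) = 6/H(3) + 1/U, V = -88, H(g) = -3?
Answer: 9688766896/304305 ≈ 31839.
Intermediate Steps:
q(D, U) = -2 + 1/U (q(D, U) = 6/(-3) + 1/U = 6*(-⅓) + 1/U = -2 + 1/U)
v(l) = 1 + 2*l (v(l) = (l + l) - (-2 + 1/1) = 2*l - (-2 + 1) = 2*l - 1*(-1) = 2*l + 1 = 1 + 2*l)
((-81567 - 1*(-113391)) + v(V + 95)) + 1/304305 = ((-81567 - 1*(-113391)) + (1 + 2*(-88 + 95))) + 1/304305 = ((-81567 + 113391) + (1 + 2*7)) + 1/304305 = (31824 + (1 + 14)) + 1/304305 = (31824 + 15) + 1/304305 = 31839 + 1/304305 = 9688766896/304305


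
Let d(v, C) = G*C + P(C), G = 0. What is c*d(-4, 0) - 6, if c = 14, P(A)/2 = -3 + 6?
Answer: 78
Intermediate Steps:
P(A) = 6 (P(A) = 2*(-3 + 6) = 2*3 = 6)
d(v, C) = 6 (d(v, C) = 0*C + 6 = 0 + 6 = 6)
c*d(-4, 0) - 6 = 14*6 - 6 = 84 - 6 = 78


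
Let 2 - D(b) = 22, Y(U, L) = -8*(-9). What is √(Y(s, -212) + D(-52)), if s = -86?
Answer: 2*√13 ≈ 7.2111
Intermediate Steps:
Y(U, L) = 72
D(b) = -20 (D(b) = 2 - 1*22 = 2 - 22 = -20)
√(Y(s, -212) + D(-52)) = √(72 - 20) = √52 = 2*√13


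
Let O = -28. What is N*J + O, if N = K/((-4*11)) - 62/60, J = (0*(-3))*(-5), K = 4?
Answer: -28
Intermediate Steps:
J = 0 (J = 0*(-5) = 0)
N = -371/330 (N = 4/((-4*11)) - 62/60 = 4/(-44) - 62*1/60 = 4*(-1/44) - 31/30 = -1/11 - 31/30 = -371/330 ≈ -1.1242)
N*J + O = -371/330*0 - 28 = 0 - 28 = -28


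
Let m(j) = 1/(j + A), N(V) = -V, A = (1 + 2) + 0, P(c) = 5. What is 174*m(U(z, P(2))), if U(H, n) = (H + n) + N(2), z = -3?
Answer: 58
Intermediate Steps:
A = 3 (A = 3 + 0 = 3)
U(H, n) = -2 + H + n (U(H, n) = (H + n) - 1*2 = (H + n) - 2 = -2 + H + n)
m(j) = 1/(3 + j) (m(j) = 1/(j + 3) = 1/(3 + j))
174*m(U(z, P(2))) = 174/(3 + (-2 - 3 + 5)) = 174/(3 + 0) = 174/3 = 174*(⅓) = 58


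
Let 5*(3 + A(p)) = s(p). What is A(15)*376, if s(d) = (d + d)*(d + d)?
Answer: 66552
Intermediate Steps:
s(d) = 4*d**2 (s(d) = (2*d)*(2*d) = 4*d**2)
A(p) = -3 + 4*p**2/5 (A(p) = -3 + (4*p**2)/5 = -3 + 4*p**2/5)
A(15)*376 = (-3 + (4/5)*15**2)*376 = (-3 + (4/5)*225)*376 = (-3 + 180)*376 = 177*376 = 66552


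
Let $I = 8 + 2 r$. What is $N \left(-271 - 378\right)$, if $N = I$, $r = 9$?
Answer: $-16874$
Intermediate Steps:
$I = 26$ ($I = 8 + 2 \cdot 9 = 8 + 18 = 26$)
$N = 26$
$N \left(-271 - 378\right) = 26 \left(-271 - 378\right) = 26 \left(-649\right) = -16874$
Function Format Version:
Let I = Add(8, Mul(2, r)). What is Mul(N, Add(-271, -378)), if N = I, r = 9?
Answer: -16874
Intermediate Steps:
I = 26 (I = Add(8, Mul(2, 9)) = Add(8, 18) = 26)
N = 26
Mul(N, Add(-271, -378)) = Mul(26, Add(-271, -378)) = Mul(26, -649) = -16874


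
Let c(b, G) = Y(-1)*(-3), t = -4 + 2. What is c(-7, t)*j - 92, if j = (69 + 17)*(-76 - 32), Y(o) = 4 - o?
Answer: 139228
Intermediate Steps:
t = -2
c(b, G) = -15 (c(b, G) = (4 - 1*(-1))*(-3) = (4 + 1)*(-3) = 5*(-3) = -15)
j = -9288 (j = 86*(-108) = -9288)
c(-7, t)*j - 92 = -15*(-9288) - 92 = 139320 - 92 = 139228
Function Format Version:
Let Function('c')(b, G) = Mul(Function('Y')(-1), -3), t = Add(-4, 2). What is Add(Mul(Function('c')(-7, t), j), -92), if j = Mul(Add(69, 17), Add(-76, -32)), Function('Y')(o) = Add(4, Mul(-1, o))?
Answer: 139228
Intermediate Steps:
t = -2
Function('c')(b, G) = -15 (Function('c')(b, G) = Mul(Add(4, Mul(-1, -1)), -3) = Mul(Add(4, 1), -3) = Mul(5, -3) = -15)
j = -9288 (j = Mul(86, -108) = -9288)
Add(Mul(Function('c')(-7, t), j), -92) = Add(Mul(-15, -9288), -92) = Add(139320, -92) = 139228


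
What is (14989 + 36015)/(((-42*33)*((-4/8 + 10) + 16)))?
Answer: -51004/35343 ≈ -1.4431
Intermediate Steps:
(14989 + 36015)/(((-42*33)*((-4/8 + 10) + 16))) = 51004/((-1386*((-4*1/8 + 10) + 16))) = 51004/((-1386*((-1/2 + 10) + 16))) = 51004/((-1386*(19/2 + 16))) = 51004/((-1386*51/2)) = 51004/(-35343) = 51004*(-1/35343) = -51004/35343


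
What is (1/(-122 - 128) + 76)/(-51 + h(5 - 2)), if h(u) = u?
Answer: -6333/4000 ≈ -1.5833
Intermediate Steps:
(1/(-122 - 128) + 76)/(-51 + h(5 - 2)) = (1/(-122 - 128) + 76)/(-51 + (5 - 2)) = (1/(-250) + 76)/(-51 + 3) = (-1/250 + 76)/(-48) = -1/48*18999/250 = -6333/4000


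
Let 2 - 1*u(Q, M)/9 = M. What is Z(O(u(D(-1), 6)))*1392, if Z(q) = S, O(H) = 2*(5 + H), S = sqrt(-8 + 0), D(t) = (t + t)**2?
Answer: 2784*I*sqrt(2) ≈ 3937.2*I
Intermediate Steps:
D(t) = 4*t**2 (D(t) = (2*t)**2 = 4*t**2)
S = 2*I*sqrt(2) (S = sqrt(-8) = 2*I*sqrt(2) ≈ 2.8284*I)
u(Q, M) = 18 - 9*M
O(H) = 10 + 2*H
Z(q) = 2*I*sqrt(2)
Z(O(u(D(-1), 6)))*1392 = (2*I*sqrt(2))*1392 = 2784*I*sqrt(2)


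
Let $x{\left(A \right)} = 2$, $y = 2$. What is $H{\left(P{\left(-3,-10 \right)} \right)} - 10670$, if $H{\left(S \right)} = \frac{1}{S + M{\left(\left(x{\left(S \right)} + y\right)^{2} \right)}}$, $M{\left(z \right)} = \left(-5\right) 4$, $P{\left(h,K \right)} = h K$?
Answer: $- \frac{106699}{10} \approx -10670.0$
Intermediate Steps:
$P{\left(h,K \right)} = K h$
$M{\left(z \right)} = -20$
$H{\left(S \right)} = \frac{1}{-20 + S}$ ($H{\left(S \right)} = \frac{1}{S - 20} = \frac{1}{-20 + S}$)
$H{\left(P{\left(-3,-10 \right)} \right)} - 10670 = \frac{1}{-20 - -30} - 10670 = \frac{1}{-20 + 30} - 10670 = \frac{1}{10} - 10670 = - \frac{106699}{10}$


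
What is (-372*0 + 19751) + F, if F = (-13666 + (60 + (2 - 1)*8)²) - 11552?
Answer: -843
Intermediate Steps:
F = -20594 (F = (-13666 + (60 + 1*8)²) - 11552 = (-13666 + (60 + 8)²) - 11552 = (-13666 + 68²) - 11552 = (-13666 + 4624) - 11552 = -9042 - 11552 = -20594)
(-372*0 + 19751) + F = (-372*0 + 19751) - 20594 = (0 + 19751) - 20594 = 19751 - 20594 = -843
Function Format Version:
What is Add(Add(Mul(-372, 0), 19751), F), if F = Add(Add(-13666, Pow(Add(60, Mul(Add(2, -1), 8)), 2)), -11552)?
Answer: -843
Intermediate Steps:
F = -20594 (F = Add(Add(-13666, Pow(Add(60, Mul(1, 8)), 2)), -11552) = Add(Add(-13666, Pow(Add(60, 8), 2)), -11552) = Add(Add(-13666, Pow(68, 2)), -11552) = Add(Add(-13666, 4624), -11552) = Add(-9042, -11552) = -20594)
Add(Add(Mul(-372, 0), 19751), F) = Add(Add(Mul(-372, 0), 19751), -20594) = Add(Add(0, 19751), -20594) = Add(19751, -20594) = -843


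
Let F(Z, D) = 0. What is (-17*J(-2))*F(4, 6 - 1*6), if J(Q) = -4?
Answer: 0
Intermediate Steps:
(-17*J(-2))*F(4, 6 - 1*6) = -17*(-4)*0 = 68*0 = 0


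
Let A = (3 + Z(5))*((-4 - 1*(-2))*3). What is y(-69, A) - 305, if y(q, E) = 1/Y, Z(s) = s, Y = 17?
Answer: -5184/17 ≈ -304.94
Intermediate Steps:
A = -48 (A = (3 + 5)*((-4 - 1*(-2))*3) = 8*((-4 + 2)*3) = 8*(-2*3) = 8*(-6) = -48)
y(q, E) = 1/17
y(-69, A) - 305 = 1/17 - 305 = -5184/17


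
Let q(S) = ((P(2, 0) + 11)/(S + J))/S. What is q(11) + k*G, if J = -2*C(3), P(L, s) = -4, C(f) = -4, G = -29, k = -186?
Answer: 1127353/209 ≈ 5394.0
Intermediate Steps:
J = 8 (J = -2*(-4) = 8)
q(S) = 7/(S*(8 + S)) (q(S) = ((-4 + 11)/(S + 8))/S = (7/(8 + S))/S = 7/(S*(8 + S)))
q(11) + k*G = 7/(11*(8 + 11)) - 186*(-29) = 7*(1/11)/19 + 5394 = 7*(1/11)*(1/19) + 5394 = 7/209 + 5394 = 1127353/209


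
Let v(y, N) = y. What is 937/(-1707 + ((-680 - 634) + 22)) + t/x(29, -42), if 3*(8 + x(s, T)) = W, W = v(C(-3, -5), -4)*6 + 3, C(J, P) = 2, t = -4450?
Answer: 13342739/8997 ≈ 1483.0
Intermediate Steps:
W = 15 (W = 2*6 + 3 = 12 + 3 = 15)
x(s, T) = -3 (x(s, T) = -8 + (1/3)*15 = -8 + 5 = -3)
937/(-1707 + ((-680 - 634) + 22)) + t/x(29, -42) = 937/(-1707 + ((-680 - 634) + 22)) - 4450/(-3) = 937/(-1707 + (-1314 + 22)) - 4450*(-1/3) = 937/(-1707 - 1292) + 4450/3 = 937/(-2999) + 4450/3 = 937*(-1/2999) + 4450/3 = -937/2999 + 4450/3 = 13342739/8997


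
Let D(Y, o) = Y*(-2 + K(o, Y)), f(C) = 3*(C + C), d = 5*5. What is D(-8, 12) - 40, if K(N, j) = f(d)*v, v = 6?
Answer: -7224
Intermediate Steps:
d = 25
f(C) = 6*C (f(C) = 3*(2*C) = 6*C)
K(N, j) = 900 (K(N, j) = (6*25)*6 = 150*6 = 900)
D(Y, o) = 898*Y (D(Y, o) = Y*(-2 + 900) = Y*898 = 898*Y)
D(-8, 12) - 40 = 898*(-8) - 40 = -7184 - 40 = -7224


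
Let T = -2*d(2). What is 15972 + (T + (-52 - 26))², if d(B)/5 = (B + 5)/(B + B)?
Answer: 100369/4 ≈ 25092.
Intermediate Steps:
d(B) = 5*(5 + B)/(2*B) (d(B) = 5*((B + 5)/(B + B)) = 5*((5 + B)/((2*B))) = 5*((5 + B)*(1/(2*B))) = 5*((5 + B)/(2*B)) = 5*(5 + B)/(2*B))
T = -35/2 (T = -5*(5 + 2)/2 = -5*7/2 = -2*35/4 = -35/2 ≈ -17.500)
15972 + (T + (-52 - 26))² = 15972 + (-35/2 + (-52 - 26))² = 15972 + (-35/2 - 78)² = 15972 + (-191/2)² = 15972 + 36481/4 = 100369/4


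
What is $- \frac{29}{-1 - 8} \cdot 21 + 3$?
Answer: $\frac{212}{3} \approx 70.667$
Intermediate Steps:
$- \frac{29}{-1 - 8} \cdot 21 + 3 = - \frac{29}{-9} \cdot 21 + 3 = \left(-29\right) \left(- \frac{1}{9}\right) 21 + 3 = \frac{29}{9} \cdot 21 + 3 = \frac{203}{3} + 3 = \frac{212}{3}$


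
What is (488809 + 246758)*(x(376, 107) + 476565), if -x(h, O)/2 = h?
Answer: 349992340971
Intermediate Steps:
x(h, O) = -2*h
(488809 + 246758)*(x(376, 107) + 476565) = (488809 + 246758)*(-2*376 + 476565) = 735567*(-752 + 476565) = 735567*475813 = 349992340971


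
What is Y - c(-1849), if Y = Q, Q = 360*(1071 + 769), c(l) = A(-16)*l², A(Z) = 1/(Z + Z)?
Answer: 24615601/32 ≈ 7.6924e+5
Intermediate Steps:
A(Z) = 1/(2*Z)
c(l) = -l²/32 (c(l) = ((½)/(-16))*l² = ((½)*(-1/16))*l² = -l²/32)
Q = 662400 (Q = 360*1840 = 662400)
Y = 662400
Y - c(-1849) = 662400 - (-1)*(-1849)²/32 = 662400 - (-1)*3418801/32 = 662400 - 1*(-3418801/32) = 662400 + 3418801/32 = 24615601/32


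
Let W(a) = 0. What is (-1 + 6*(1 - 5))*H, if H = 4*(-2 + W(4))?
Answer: 200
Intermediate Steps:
H = -8 (H = 4*(-2 + 0) = 4*(-2) = -8)
(-1 + 6*(1 - 5))*H = (-1 + 6*(1 - 5))*(-8) = (-1 + 6*(-4))*(-8) = (-1 - 24)*(-8) = -25*(-8) = 200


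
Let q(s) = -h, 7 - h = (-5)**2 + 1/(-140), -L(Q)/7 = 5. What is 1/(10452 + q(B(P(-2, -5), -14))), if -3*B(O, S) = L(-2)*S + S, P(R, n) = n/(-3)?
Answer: 140/1465799 ≈ 9.5511e-5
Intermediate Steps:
P(R, n) = -n/3 (P(R, n) = n*(-1/3) = -n/3)
L(Q) = -35 (L(Q) = -7*5 = -35)
B(O, S) = 34*S/3 (B(O, S) = -(-35*S + S)/3 = -(-34)*S/3 = 34*S/3)
h = -2519/140 (h = 7 - ((-5)**2 + 1/(-140)) = 7 - (25 - 1/140) = 7 - 1*3499/140 = 7 - 3499/140 = -2519/140 ≈ -17.993)
q(s) = 2519/140 (q(s) = -1*(-2519/140) = 2519/140)
1/(10452 + q(B(P(-2, -5), -14))) = 1/(10452 + 2519/140) = 1/(1465799/140) = 140/1465799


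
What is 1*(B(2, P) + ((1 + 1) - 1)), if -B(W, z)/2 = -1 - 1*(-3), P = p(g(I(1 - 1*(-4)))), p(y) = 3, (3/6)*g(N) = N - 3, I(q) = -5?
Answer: -3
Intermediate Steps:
g(N) = -6 + 2*N (g(N) = 2*(N - 3) = 2*(-3 + N) = -6 + 2*N)
P = 3
B(W, z) = -4 (B(W, z) = -2*(-1 - 1*(-3)) = -2*(-1 + 3) = -2*2 = -4)
1*(B(2, P) + ((1 + 1) - 1)) = 1*(-4 + ((1 + 1) - 1)) = 1*(-4 + (2 - 1)) = 1*(-4 + 1) = 1*(-3) = -3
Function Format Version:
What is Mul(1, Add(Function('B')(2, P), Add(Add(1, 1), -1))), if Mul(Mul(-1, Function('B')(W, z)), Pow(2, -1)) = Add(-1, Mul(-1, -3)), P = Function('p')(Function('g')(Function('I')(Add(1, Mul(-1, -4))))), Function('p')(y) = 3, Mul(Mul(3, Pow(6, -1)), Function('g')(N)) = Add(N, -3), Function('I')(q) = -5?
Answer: -3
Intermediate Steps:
Function('g')(N) = Add(-6, Mul(2, N)) (Function('g')(N) = Mul(2, Add(N, -3)) = Mul(2, Add(-3, N)) = Add(-6, Mul(2, N)))
P = 3
Function('B')(W, z) = -4 (Function('B')(W, z) = Mul(-2, Add(-1, Mul(-1, -3))) = Mul(-2, Add(-1, 3)) = Mul(-2, 2) = -4)
Mul(1, Add(Function('B')(2, P), Add(Add(1, 1), -1))) = Mul(1, Add(-4, Add(Add(1, 1), -1))) = Mul(1, Add(-4, Add(2, -1))) = Mul(1, Add(-4, 1)) = Mul(1, -3) = -3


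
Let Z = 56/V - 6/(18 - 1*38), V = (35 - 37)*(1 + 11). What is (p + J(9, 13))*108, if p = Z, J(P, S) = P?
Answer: 3762/5 ≈ 752.40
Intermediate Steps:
V = -24 (V = -2*12 = -24)
Z = -61/30 (Z = 56/(-24) - 6/(18 - 1*38) = 56*(-1/24) - 6/(18 - 38) = -7/3 - 6/(-20) = -7/3 - 6*(-1/20) = -7/3 + 3/10 = -61/30 ≈ -2.0333)
p = -61/30 ≈ -2.0333
(p + J(9, 13))*108 = (-61/30 + 9)*108 = (209/30)*108 = 3762/5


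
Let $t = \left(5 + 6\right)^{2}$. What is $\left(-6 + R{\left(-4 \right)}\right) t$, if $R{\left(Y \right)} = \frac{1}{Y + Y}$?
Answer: $- \frac{5929}{8} \approx -741.13$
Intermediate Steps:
$R{\left(Y \right)} = \frac{1}{2 Y}$
$t = 121$ ($t = 11^{2} = 121$)
$\left(-6 + R{\left(-4 \right)}\right) t = \left(-6 + \frac{1}{2 \left(-4\right)}\right) 121 = \left(-6 + \frac{1}{2} \left(- \frac{1}{4}\right)\right) 121 = \left(-6 - \frac{1}{8}\right) 121 = \left(- \frac{49}{8}\right) 121 = - \frac{5929}{8}$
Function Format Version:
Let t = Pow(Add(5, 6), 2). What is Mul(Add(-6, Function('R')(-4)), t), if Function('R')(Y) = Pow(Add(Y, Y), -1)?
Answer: Rational(-5929, 8) ≈ -741.13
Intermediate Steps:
Function('R')(Y) = Mul(Rational(1, 2), Pow(Y, -1)) (Function('R')(Y) = Pow(Mul(2, Y), -1) = Mul(Rational(1, 2), Pow(Y, -1)))
t = 121 (t = Pow(11, 2) = 121)
Mul(Add(-6, Function('R')(-4)), t) = Mul(Add(-6, Mul(Rational(1, 2), Pow(-4, -1))), 121) = Mul(Add(-6, Mul(Rational(1, 2), Rational(-1, 4))), 121) = Mul(Add(-6, Rational(-1, 8)), 121) = Mul(Rational(-49, 8), 121) = Rational(-5929, 8)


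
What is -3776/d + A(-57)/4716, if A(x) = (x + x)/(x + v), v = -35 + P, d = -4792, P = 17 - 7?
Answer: 30432725/38606748 ≈ 0.78827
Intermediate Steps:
P = 10
v = -25 (v = -35 + 10 = -25)
A(x) = 2*x/(-25 + x) (A(x) = (x + x)/(x - 25) = (2*x)/(-25 + x) = 2*x/(-25 + x))
-3776/d + A(-57)/4716 = -3776/(-4792) + (2*(-57)/(-25 - 57))/4716 = -3776*(-1/4792) + (2*(-57)/(-82))*(1/4716) = 472/599 + (2*(-57)*(-1/82))*(1/4716) = 472/599 + (57/41)*(1/4716) = 472/599 + 19/64452 = 30432725/38606748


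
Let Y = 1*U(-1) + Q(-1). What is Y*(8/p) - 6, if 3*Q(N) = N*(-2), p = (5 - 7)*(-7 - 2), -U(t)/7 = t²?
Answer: -238/27 ≈ -8.8148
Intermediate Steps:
U(t) = -7*t²
p = 18 (p = -2*(-9) = 18)
Q(N) = -2*N/3 (Q(N) = (N*(-2))/3 = (-2*N)/3 = -2*N/3)
Y = -19/3 (Y = 1*(-7*(-1)²) - ⅔*(-1) = 1*(-7*1) + ⅔ = 1*(-7) + ⅔ = -7 + ⅔ = -19/3 ≈ -6.3333)
Y*(8/p) - 6 = -152/(3*18) - 6 = -19/3*4/9 - 6 = -76/27 - 6 = -238/27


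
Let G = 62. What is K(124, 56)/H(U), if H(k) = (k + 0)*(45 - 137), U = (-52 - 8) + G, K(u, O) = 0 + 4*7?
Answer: -7/46 ≈ -0.15217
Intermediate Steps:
K(u, O) = 28 (K(u, O) = 0 + 28 = 28)
U = 2 (U = (-52 - 8) + 62 = -60 + 62 = 2)
H(k) = -92*k (H(k) = k*(-92) = -92*k)
K(124, 56)/H(U) = 28/((-92*2)) = 28/(-184) = 28*(-1/184) = -7/46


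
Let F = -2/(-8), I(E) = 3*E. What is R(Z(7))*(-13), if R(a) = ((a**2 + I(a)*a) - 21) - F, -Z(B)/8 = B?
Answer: -651183/4 ≈ -1.6280e+5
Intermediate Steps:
Z(B) = -8*B
F = 1/4 (F = -2*(-1/8) = 1/4 ≈ 0.25000)
R(a) = -85/4 + 4*a**2 (R(a) = ((a**2 + (3*a)*a) - 21) - 1*1/4 = ((a**2 + 3*a**2) - 21) - 1/4 = (4*a**2 - 21) - 1/4 = (-21 + 4*a**2) - 1/4 = -85/4 + 4*a**2)
R(Z(7))*(-13) = (-85/4 + 4*(-8*7)**2)*(-13) = (-85/4 + 4*(-56)**2)*(-13) = (-85/4 + 4*3136)*(-13) = (-85/4 + 12544)*(-13) = (50091/4)*(-13) = -651183/4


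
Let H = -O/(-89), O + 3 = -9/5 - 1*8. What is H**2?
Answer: 4096/198025 ≈ 0.020684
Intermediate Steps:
O = -64/5 (O = -3 + (-9/5 - 1*8) = -3 + (-9*1/5 - 8) = -3 + (-9/5 - 8) = -3 - 49/5 = -64/5 ≈ -12.800)
H = -64/445 (H = -1*(-64/5)/(-89) = (64/5)*(-1/89) = -64/445 ≈ -0.14382)
H**2 = (-64/445)**2 = 4096/198025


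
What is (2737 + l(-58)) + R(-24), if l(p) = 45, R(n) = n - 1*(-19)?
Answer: 2777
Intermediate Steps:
R(n) = 19 + n (R(n) = n + 19 = 19 + n)
(2737 + l(-58)) + R(-24) = (2737 + 45) + (19 - 24) = 2782 - 5 = 2777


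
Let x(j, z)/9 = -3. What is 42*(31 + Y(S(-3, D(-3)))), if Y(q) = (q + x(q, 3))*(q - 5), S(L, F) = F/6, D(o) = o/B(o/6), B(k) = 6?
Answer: 170023/24 ≈ 7084.3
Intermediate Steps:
D(o) = o/6
x(j, z) = -27 (x(j, z) = 9*(-3) = -27)
S(L, F) = F/6 (S(L, F) = F*(1/6) = F/6)
Y(q) = (-27 + q)*(-5 + q) (Y(q) = (q - 27)*(q - 5) = (-27 + q)*(-5 + q))
42*(31 + Y(S(-3, D(-3)))) = 42*(31 + (135 + (((1/6)*(-3))/6)**2 - 16*(1/6)*(-3)/3)) = 42*(31 + (135 + ((1/6)*(-1/2))**2 - 16*(-1)/(3*2))) = 42*(31 + (135 + (-1/12)**2 - 32*(-1/12))) = 42*(31 + (135 + 1/144 + 8/3)) = 42*(31 + 19825/144) = 42*(24289/144) = 170023/24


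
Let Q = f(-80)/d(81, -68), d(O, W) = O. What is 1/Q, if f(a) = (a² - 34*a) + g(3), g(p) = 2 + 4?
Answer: 3/338 ≈ 0.0088757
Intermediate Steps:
g(p) = 6
f(a) = 6 + a² - 34*a (f(a) = (a² - 34*a) + 6 = 6 + a² - 34*a)
Q = 338/3 (Q = (6 + (-80)² - 34*(-80))/81 = (6 + 6400 + 2720)*(1/81) = 9126*(1/81) = 338/3 ≈ 112.67)
1/Q = 1/(338/3) = 3/338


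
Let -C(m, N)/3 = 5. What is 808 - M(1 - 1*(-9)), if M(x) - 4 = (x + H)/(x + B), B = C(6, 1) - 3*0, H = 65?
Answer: 819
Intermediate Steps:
C(m, N) = -15 (C(m, N) = -3*5 = -15)
B = -15 (B = -15 - 3*0 = -15 + 0 = -15)
M(x) = 4 + (65 + x)/(-15 + x) (M(x) = 4 + (x + 65)/(x - 15) = 4 + (65 + x)/(-15 + x))
808 - M(1 - 1*(-9)) = 808 - 5*(1 + (1 - 1*(-9)))/(-15 + (1 - 1*(-9))) = 808 - 5*(1 + (1 + 9))/(-15 + (1 + 9)) = 808 - 5*(1 + 10)/(-15 + 10) = 808 - 5*11/(-5) = 808 - 5*(-1)*11/5 = 808 - 1*(-11) = 808 + 11 = 819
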